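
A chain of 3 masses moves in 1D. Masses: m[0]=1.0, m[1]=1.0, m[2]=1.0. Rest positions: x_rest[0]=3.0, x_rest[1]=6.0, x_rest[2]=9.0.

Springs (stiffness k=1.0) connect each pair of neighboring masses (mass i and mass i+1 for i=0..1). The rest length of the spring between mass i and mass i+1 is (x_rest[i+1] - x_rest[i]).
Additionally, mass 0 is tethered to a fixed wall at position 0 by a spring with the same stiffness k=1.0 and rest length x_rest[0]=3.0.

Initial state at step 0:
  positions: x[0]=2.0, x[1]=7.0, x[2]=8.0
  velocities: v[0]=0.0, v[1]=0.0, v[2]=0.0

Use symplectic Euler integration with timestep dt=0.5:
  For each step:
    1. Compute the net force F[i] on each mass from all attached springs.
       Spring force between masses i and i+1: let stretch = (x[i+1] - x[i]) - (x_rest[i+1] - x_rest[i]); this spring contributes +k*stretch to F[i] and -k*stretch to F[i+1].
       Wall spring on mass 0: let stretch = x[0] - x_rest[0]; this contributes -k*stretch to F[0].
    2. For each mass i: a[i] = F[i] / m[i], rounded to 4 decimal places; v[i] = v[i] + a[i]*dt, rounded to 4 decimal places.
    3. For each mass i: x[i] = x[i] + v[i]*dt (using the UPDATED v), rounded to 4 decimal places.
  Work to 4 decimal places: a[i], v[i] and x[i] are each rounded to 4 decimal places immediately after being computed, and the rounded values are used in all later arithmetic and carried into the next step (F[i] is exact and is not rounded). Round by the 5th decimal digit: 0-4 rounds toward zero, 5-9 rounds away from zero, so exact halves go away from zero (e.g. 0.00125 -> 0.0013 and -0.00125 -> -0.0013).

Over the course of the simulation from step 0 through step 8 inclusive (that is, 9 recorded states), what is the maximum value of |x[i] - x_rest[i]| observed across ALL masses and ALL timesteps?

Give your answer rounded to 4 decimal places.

Step 0: x=[2.0000 7.0000 8.0000] v=[0.0000 0.0000 0.0000]
Step 1: x=[2.7500 6.0000 8.5000] v=[1.5000 -2.0000 1.0000]
Step 2: x=[3.6250 4.8125 9.1250] v=[1.7500 -2.3750 1.2500]
Step 3: x=[3.8907 4.4063 9.4219] v=[0.5313 -0.8125 0.5938]
Step 4: x=[3.3126 5.1251 9.2149] v=[-1.1563 1.4375 -0.4140]
Step 5: x=[2.3594 6.4132 8.7355] v=[-1.9064 2.5762 -0.9589]
Step 6: x=[1.8298 7.2685 8.4255] v=[-1.0592 1.7105 -0.6201]
Step 7: x=[2.2025 7.0533 8.5762] v=[0.7453 -0.4304 0.3014]
Step 8: x=[3.2373 6.0061 9.0962] v=[2.0695 -2.0944 1.0400]
Max displacement = 1.5937

Answer: 1.5937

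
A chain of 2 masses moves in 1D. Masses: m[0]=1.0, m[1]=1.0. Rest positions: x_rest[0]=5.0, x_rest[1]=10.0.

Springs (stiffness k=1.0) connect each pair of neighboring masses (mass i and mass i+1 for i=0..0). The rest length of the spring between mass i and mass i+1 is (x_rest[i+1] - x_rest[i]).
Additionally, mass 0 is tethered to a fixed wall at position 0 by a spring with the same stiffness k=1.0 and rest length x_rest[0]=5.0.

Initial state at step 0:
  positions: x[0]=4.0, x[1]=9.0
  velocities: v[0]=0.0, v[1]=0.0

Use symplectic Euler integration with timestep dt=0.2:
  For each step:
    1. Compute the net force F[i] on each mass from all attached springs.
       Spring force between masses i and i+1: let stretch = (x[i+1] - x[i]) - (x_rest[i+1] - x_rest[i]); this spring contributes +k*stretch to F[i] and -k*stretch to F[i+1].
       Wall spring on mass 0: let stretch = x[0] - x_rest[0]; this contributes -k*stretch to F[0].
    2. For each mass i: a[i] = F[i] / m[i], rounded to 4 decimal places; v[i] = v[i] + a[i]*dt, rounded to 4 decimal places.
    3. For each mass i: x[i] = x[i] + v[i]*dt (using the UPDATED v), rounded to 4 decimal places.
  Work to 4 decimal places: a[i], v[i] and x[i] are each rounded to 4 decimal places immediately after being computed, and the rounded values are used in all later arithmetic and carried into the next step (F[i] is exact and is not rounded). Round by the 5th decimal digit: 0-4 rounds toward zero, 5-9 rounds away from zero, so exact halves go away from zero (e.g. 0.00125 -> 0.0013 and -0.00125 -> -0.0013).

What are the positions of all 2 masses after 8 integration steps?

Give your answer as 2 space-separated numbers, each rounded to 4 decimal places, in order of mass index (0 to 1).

Step 0: x=[4.0000 9.0000] v=[0.0000 0.0000]
Step 1: x=[4.0400 9.0000] v=[0.2000 0.0000]
Step 2: x=[4.1168 9.0016] v=[0.3840 0.0080]
Step 3: x=[4.2243 9.0078] v=[0.5376 0.0310]
Step 4: x=[4.3542 9.0227] v=[0.6494 0.0743]
Step 5: x=[4.4967 9.0508] v=[0.7123 0.1406]
Step 6: x=[4.6415 9.0968] v=[0.7238 0.2298]
Step 7: x=[4.7788 9.1645] v=[0.6866 0.3387]
Step 8: x=[4.9004 9.2568] v=[0.6080 0.4616]

Answer: 4.9004 9.2568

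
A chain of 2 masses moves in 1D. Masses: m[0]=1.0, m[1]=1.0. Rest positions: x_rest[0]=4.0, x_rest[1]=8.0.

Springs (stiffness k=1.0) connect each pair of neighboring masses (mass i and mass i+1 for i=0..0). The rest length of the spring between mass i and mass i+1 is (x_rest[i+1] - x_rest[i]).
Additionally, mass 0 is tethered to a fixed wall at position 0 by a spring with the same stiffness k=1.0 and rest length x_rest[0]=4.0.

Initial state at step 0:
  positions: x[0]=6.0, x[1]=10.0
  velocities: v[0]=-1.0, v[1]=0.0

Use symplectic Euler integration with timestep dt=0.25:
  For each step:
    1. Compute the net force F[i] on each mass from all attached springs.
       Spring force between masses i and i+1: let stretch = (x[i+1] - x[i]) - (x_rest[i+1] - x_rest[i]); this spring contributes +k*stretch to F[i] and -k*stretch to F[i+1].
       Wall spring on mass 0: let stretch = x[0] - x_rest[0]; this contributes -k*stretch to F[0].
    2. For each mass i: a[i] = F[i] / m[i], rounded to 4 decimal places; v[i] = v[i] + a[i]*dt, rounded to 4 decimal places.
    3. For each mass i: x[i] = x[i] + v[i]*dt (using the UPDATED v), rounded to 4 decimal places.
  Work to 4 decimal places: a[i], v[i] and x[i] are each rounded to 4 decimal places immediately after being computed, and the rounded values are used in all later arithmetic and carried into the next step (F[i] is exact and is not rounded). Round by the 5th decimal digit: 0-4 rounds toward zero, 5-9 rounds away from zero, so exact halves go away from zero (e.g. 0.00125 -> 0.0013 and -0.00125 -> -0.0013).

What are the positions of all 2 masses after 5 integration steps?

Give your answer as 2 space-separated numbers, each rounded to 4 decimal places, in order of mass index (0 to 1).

Answer: 3.8857 9.5106

Derivation:
Step 0: x=[6.0000 10.0000] v=[-1.0000 0.0000]
Step 1: x=[5.6250 10.0000] v=[-1.5000 0.0000]
Step 2: x=[5.1719 9.9766] v=[-1.8125 -0.0938]
Step 3: x=[4.6958 9.9029] v=[-1.9043 -0.2950]
Step 4: x=[4.2517 9.7537] v=[-1.7765 -0.5968]
Step 5: x=[3.8857 9.5106] v=[-1.4639 -0.9723]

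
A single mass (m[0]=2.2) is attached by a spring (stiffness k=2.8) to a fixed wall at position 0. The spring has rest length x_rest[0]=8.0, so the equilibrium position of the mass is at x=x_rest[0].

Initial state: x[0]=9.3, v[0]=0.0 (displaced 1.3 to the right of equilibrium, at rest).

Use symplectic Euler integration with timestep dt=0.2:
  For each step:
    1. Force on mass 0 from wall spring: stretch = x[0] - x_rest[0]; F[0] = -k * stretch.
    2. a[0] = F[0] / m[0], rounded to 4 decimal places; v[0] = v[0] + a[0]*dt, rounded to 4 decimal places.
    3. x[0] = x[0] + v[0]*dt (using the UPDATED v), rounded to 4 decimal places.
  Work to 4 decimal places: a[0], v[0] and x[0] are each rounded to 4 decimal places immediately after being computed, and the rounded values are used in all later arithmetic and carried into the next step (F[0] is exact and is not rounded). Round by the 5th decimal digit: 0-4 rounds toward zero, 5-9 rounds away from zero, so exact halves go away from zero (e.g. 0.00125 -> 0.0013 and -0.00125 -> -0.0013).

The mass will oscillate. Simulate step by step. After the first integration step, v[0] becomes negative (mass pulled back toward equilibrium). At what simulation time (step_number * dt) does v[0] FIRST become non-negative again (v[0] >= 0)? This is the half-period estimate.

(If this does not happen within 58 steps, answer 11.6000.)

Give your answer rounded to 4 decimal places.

Step 0: x=[9.3000] v=[0.0000]
Step 1: x=[9.2338] v=[-0.3309]
Step 2: x=[9.1048] v=[-0.6450]
Step 3: x=[8.9196] v=[-0.9262]
Step 4: x=[8.6875] v=[-1.1603]
Step 5: x=[8.4204] v=[-1.3353]
Step 6: x=[8.1319] v=[-1.4423]
Step 7: x=[7.8367] v=[-1.4759]
Step 8: x=[7.5498] v=[-1.4343]
Step 9: x=[7.2859] v=[-1.3197]
Step 10: x=[7.0583] v=[-1.1379]
Step 11: x=[6.8787] v=[-0.8982]
Step 12: x=[6.7561] v=[-0.6128]
Step 13: x=[6.6969] v=[-0.2962]
Step 14: x=[6.7040] v=[0.0355]
First v>=0 after going negative at step 14, time=2.8000

Answer: 2.8000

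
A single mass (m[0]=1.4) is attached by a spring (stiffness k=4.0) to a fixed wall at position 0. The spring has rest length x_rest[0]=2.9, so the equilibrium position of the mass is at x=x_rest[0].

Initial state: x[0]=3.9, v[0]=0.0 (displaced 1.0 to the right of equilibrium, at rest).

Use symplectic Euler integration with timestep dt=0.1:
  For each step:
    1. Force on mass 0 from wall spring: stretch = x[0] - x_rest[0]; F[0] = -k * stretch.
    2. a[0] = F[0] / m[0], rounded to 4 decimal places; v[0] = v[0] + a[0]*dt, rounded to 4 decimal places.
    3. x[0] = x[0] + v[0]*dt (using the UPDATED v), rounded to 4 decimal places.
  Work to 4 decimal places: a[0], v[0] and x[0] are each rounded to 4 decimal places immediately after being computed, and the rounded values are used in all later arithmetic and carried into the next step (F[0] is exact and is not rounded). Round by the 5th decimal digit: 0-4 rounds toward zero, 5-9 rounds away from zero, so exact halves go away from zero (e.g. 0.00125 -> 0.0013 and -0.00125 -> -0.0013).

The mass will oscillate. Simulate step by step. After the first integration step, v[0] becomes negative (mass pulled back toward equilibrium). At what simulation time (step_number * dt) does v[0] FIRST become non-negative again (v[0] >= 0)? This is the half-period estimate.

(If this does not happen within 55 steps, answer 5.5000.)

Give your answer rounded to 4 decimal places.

Answer: 1.9000

Derivation:
Step 0: x=[3.9000] v=[0.0000]
Step 1: x=[3.8714] v=[-0.2857]
Step 2: x=[3.8151] v=[-0.5632]
Step 3: x=[3.7326] v=[-0.8247]
Step 4: x=[3.6263] v=[-1.0626]
Step 5: x=[3.4993] v=[-1.2701]
Step 6: x=[3.3552] v=[-1.4413]
Step 7: x=[3.1981] v=[-1.5714]
Step 8: x=[3.0324] v=[-1.6566]
Step 9: x=[2.8630] v=[-1.6944]
Step 10: x=[2.6946] v=[-1.6838]
Step 11: x=[2.5321] v=[-1.6251]
Step 12: x=[2.3801] v=[-1.5200]
Step 13: x=[2.2430] v=[-1.3715]
Step 14: x=[2.1246] v=[-1.1838]
Step 15: x=[2.0284] v=[-0.9623]
Step 16: x=[1.9571] v=[-0.7133]
Step 17: x=[1.9127] v=[-0.4439]
Step 18: x=[1.8965] v=[-0.1618]
Step 19: x=[1.9090] v=[0.1249]
First v>=0 after going negative at step 19, time=1.9000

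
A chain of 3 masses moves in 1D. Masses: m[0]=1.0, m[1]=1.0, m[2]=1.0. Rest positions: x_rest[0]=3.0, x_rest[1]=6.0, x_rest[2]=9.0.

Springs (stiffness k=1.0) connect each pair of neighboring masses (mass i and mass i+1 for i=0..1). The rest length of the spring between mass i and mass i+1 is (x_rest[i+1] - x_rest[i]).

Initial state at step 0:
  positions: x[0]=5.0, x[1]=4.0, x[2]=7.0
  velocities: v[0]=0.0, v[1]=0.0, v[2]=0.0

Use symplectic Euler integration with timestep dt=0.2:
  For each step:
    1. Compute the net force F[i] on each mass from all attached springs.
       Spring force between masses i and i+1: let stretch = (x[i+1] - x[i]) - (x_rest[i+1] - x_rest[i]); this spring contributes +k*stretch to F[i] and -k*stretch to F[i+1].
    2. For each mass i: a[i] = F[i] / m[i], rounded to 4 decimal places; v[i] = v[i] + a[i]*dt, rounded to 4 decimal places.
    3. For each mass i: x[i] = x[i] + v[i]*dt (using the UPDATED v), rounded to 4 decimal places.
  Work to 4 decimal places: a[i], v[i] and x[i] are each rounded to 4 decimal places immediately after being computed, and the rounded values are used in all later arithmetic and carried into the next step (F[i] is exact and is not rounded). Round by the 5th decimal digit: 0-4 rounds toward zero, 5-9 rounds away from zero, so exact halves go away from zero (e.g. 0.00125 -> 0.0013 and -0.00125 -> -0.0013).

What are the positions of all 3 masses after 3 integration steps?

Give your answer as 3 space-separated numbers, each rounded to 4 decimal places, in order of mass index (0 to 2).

Step 0: x=[5.0000 4.0000 7.0000] v=[0.0000 0.0000 0.0000]
Step 1: x=[4.8400 4.1600 7.0000] v=[-0.8000 0.8000 0.0000]
Step 2: x=[4.5328 4.4608 7.0064] v=[-1.5360 1.5040 0.0320]
Step 3: x=[4.1027 4.8663 7.0310] v=[-2.1504 2.0275 0.1229]

Answer: 4.1027 4.8663 7.0310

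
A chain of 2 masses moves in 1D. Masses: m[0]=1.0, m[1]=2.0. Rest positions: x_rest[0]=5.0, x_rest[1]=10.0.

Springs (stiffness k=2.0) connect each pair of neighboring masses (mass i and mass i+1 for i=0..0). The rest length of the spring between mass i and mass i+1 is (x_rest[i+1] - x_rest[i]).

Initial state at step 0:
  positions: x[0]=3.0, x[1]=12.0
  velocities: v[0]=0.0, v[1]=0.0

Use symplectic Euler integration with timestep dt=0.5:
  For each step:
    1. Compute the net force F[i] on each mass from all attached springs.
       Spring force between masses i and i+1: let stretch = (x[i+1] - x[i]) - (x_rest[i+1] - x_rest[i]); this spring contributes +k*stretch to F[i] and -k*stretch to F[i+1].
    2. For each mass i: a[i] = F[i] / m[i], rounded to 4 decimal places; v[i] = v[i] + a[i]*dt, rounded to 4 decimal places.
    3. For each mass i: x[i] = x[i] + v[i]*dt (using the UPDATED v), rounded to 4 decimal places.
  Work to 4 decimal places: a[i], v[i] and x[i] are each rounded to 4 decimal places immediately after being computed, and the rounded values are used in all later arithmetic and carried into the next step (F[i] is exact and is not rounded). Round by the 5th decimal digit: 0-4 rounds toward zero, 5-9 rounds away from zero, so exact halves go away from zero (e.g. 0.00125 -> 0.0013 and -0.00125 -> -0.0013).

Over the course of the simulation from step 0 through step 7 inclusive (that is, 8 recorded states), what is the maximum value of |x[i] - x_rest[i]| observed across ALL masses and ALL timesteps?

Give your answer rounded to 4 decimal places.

Answer: 3.6250

Derivation:
Step 0: x=[3.0000 12.0000] v=[0.0000 0.0000]
Step 1: x=[5.0000 11.0000] v=[4.0000 -2.0000]
Step 2: x=[7.5000 9.7500] v=[5.0000 -2.5000]
Step 3: x=[8.6250 9.1875] v=[2.2500 -1.1250]
Step 4: x=[7.5313 9.7344] v=[-2.1875 1.0938]
Step 5: x=[5.0391 10.9806] v=[-4.9844 2.4923]
Step 6: x=[3.0177 11.9914] v=[-4.0429 2.0216]
Step 7: x=[2.9831 12.0088] v=[-0.0692 0.0348]
Max displacement = 3.6250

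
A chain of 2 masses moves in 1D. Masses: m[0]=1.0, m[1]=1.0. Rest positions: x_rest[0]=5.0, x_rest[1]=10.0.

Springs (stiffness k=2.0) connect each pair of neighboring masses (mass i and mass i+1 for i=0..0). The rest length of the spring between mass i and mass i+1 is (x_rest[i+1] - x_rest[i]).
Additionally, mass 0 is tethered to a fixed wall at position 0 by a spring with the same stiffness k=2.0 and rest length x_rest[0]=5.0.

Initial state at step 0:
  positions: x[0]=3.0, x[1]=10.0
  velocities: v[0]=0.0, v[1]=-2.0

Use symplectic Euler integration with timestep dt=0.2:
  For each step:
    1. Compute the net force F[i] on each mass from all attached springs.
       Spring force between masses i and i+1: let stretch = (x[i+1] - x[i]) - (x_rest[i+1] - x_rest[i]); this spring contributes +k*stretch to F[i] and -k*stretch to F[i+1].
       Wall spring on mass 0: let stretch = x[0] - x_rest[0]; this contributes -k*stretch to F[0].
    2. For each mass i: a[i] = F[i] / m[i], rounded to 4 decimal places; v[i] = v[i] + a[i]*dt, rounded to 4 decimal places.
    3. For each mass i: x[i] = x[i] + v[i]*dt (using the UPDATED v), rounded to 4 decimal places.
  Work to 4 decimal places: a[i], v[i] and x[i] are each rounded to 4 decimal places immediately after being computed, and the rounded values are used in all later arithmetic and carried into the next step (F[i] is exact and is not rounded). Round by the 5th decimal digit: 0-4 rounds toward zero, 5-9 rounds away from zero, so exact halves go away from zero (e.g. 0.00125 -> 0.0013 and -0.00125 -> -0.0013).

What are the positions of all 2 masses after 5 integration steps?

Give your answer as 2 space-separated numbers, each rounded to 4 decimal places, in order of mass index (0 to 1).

Step 0: x=[3.0000 10.0000] v=[0.0000 -2.0000]
Step 1: x=[3.3200 9.4400] v=[1.6000 -2.8000]
Step 2: x=[3.8640 8.7904] v=[2.7200 -3.2480]
Step 3: x=[4.4930 8.1467] v=[3.1450 -3.2186]
Step 4: x=[5.0549 7.6107] v=[2.8093 -2.6801]
Step 5: x=[5.4168 7.2702] v=[1.8097 -1.7024]

Answer: 5.4168 7.2702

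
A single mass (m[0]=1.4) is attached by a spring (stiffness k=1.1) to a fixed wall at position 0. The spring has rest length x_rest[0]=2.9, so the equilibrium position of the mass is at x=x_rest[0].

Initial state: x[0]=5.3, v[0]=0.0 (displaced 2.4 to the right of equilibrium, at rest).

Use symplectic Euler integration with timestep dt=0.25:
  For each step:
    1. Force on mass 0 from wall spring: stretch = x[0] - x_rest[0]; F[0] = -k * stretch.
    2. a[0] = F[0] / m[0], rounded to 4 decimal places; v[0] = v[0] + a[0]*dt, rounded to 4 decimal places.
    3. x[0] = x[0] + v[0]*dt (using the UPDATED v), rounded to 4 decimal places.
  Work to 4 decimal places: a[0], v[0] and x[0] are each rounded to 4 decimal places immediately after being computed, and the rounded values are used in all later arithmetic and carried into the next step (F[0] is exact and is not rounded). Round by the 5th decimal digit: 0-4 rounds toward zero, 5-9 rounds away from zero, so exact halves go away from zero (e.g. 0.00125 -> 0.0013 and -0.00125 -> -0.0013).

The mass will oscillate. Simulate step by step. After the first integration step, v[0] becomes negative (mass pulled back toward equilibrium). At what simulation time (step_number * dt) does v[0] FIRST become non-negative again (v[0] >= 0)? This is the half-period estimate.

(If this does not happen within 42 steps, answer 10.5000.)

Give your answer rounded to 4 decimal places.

Answer: 3.7500

Derivation:
Step 0: x=[5.3000] v=[0.0000]
Step 1: x=[5.1822] v=[-0.4714]
Step 2: x=[4.9523] v=[-0.9197]
Step 3: x=[4.6216] v=[-1.3228]
Step 4: x=[4.2064] v=[-1.6610]
Step 5: x=[3.7270] v=[-1.9176]
Step 6: x=[3.2070] v=[-2.0801]
Step 7: x=[2.6719] v=[-2.1404]
Step 8: x=[2.1480] v=[-2.0956]
Step 9: x=[1.6610] v=[-1.9479]
Step 10: x=[1.2349] v=[-1.7045]
Step 11: x=[0.8906] v=[-1.3774]
Step 12: x=[0.6449] v=[-0.9827]
Step 13: x=[0.5100] v=[-0.5397]
Step 14: x=[0.4925] v=[-0.0702]
Step 15: x=[0.5932] v=[0.4027]
First v>=0 after going negative at step 15, time=3.7500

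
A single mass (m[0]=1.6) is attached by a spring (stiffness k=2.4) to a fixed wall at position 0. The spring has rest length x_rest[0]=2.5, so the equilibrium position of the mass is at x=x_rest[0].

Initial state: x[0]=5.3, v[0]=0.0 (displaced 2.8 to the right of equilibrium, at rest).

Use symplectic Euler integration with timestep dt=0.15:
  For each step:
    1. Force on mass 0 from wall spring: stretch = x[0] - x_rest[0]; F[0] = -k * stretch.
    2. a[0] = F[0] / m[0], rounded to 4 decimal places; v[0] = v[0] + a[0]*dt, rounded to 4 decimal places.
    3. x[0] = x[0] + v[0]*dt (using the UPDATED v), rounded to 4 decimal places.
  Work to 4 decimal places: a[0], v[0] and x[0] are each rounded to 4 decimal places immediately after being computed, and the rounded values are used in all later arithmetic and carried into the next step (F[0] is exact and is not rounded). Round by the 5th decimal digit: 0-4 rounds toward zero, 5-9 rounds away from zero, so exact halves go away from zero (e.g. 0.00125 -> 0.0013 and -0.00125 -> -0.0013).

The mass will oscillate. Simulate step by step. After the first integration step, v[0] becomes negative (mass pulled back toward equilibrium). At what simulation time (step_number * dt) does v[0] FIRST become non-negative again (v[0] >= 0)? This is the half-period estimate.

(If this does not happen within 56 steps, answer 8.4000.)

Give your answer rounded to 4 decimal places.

Answer: 2.7000

Derivation:
Step 0: x=[5.3000] v=[0.0000]
Step 1: x=[5.2055] v=[-0.6300]
Step 2: x=[5.0197] v=[-1.2387]
Step 3: x=[4.7489] v=[-1.8056]
Step 4: x=[4.4022] v=[-2.3116]
Step 5: x=[3.9913] v=[-2.7396]
Step 6: x=[3.5300] v=[-3.0752]
Step 7: x=[3.0340] v=[-3.3070]
Step 8: x=[2.5199] v=[-3.4272]
Step 9: x=[2.0051] v=[-3.4317]
Step 10: x=[1.5071] v=[-3.3203]
Step 11: x=[1.0426] v=[-3.0969]
Step 12: x=[0.6273] v=[-2.7690]
Step 13: x=[0.2752] v=[-2.3476]
Step 14: x=[-0.0019] v=[-1.8470]
Step 15: x=[-0.1945] v=[-1.2841]
Step 16: x=[-0.2962] v=[-0.6778]
Step 17: x=[-0.3035] v=[-0.0487]
Step 18: x=[-0.2162] v=[0.5821]
First v>=0 after going negative at step 18, time=2.7000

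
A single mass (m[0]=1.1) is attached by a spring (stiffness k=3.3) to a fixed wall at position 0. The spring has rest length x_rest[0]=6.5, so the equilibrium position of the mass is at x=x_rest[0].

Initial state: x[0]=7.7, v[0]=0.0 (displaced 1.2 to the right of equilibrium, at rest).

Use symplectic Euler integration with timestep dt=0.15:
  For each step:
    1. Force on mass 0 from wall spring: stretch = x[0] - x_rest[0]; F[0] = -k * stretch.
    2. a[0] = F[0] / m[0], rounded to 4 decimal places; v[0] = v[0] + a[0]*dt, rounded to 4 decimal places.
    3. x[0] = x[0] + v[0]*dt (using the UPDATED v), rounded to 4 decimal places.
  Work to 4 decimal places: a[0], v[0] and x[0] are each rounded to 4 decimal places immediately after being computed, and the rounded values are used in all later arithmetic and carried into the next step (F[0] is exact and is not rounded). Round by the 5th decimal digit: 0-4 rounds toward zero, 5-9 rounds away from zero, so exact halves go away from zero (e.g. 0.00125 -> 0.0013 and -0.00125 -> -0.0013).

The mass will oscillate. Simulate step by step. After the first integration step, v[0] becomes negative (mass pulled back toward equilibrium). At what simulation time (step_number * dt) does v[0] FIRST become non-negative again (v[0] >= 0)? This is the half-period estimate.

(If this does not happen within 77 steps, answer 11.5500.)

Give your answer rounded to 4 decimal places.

Answer: 1.9500

Derivation:
Step 0: x=[7.7000] v=[0.0000]
Step 1: x=[7.6190] v=[-0.5400]
Step 2: x=[7.4625] v=[-1.0436]
Step 3: x=[7.2410] v=[-1.4767]
Step 4: x=[6.9695] v=[-1.8102]
Step 5: x=[6.6663] v=[-2.0215]
Step 6: x=[6.3519] v=[-2.0963]
Step 7: x=[6.0474] v=[-2.0297]
Step 8: x=[5.7735] v=[-1.8260]
Step 9: x=[5.5486] v=[-1.4991]
Step 10: x=[5.3880] v=[-1.0710]
Step 11: x=[5.3024] v=[-0.5706]
Step 12: x=[5.2976] v=[-0.0317]
Step 13: x=[5.3740] v=[0.5094]
First v>=0 after going negative at step 13, time=1.9500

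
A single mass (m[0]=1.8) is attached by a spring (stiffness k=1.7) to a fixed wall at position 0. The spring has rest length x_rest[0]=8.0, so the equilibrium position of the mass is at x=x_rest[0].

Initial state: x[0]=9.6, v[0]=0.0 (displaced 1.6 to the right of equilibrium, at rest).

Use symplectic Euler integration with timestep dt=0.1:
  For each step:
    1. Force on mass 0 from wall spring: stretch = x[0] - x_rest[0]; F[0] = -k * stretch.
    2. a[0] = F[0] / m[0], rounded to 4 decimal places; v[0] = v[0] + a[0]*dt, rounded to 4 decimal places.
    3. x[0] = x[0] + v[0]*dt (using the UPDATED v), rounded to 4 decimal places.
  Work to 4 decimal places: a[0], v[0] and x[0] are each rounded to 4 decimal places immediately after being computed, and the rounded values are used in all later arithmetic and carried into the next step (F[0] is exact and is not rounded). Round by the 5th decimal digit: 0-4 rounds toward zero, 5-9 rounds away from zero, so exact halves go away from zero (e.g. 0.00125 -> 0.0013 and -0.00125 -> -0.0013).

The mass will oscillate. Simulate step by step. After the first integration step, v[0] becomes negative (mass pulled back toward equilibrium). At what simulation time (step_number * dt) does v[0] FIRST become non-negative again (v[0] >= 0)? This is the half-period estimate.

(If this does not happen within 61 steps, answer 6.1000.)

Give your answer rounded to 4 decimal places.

Answer: 3.3000

Derivation:
Step 0: x=[9.6000] v=[0.0000]
Step 1: x=[9.5849] v=[-0.1511]
Step 2: x=[9.5548] v=[-0.3008]
Step 3: x=[9.5100] v=[-0.4476]
Step 4: x=[9.4510] v=[-0.5902]
Step 5: x=[9.3783] v=[-0.7272]
Step 6: x=[9.2926] v=[-0.8574]
Step 7: x=[9.1947] v=[-0.9795]
Step 8: x=[9.0855] v=[-1.0923]
Step 9: x=[8.9660] v=[-1.1948]
Step 10: x=[8.8374] v=[-1.2860]
Step 11: x=[8.7009] v=[-1.3651]
Step 12: x=[8.5578] v=[-1.4313]
Step 13: x=[8.4094] v=[-1.4840]
Step 14: x=[8.2571] v=[-1.5227]
Step 15: x=[8.1024] v=[-1.5470]
Step 16: x=[7.9467] v=[-1.5567]
Step 17: x=[7.7915] v=[-1.5517]
Step 18: x=[7.6383] v=[-1.5320]
Step 19: x=[7.4885] v=[-1.4978]
Step 20: x=[7.3436] v=[-1.4495]
Step 21: x=[7.2049] v=[-1.3875]
Step 22: x=[7.0737] v=[-1.3124]
Step 23: x=[6.9512] v=[-1.2249]
Step 24: x=[6.8386] v=[-1.1259]
Step 25: x=[6.7370] v=[-1.0162]
Step 26: x=[6.6473] v=[-0.8969]
Step 27: x=[6.5704] v=[-0.7691]
Step 28: x=[6.5070] v=[-0.6341]
Step 29: x=[6.4577] v=[-0.4931]
Step 30: x=[6.4230] v=[-0.3474]
Step 31: x=[6.4032] v=[-0.1985]
Step 32: x=[6.3984] v=[-0.0477]
Step 33: x=[6.4088] v=[0.1036]
First v>=0 after going negative at step 33, time=3.3000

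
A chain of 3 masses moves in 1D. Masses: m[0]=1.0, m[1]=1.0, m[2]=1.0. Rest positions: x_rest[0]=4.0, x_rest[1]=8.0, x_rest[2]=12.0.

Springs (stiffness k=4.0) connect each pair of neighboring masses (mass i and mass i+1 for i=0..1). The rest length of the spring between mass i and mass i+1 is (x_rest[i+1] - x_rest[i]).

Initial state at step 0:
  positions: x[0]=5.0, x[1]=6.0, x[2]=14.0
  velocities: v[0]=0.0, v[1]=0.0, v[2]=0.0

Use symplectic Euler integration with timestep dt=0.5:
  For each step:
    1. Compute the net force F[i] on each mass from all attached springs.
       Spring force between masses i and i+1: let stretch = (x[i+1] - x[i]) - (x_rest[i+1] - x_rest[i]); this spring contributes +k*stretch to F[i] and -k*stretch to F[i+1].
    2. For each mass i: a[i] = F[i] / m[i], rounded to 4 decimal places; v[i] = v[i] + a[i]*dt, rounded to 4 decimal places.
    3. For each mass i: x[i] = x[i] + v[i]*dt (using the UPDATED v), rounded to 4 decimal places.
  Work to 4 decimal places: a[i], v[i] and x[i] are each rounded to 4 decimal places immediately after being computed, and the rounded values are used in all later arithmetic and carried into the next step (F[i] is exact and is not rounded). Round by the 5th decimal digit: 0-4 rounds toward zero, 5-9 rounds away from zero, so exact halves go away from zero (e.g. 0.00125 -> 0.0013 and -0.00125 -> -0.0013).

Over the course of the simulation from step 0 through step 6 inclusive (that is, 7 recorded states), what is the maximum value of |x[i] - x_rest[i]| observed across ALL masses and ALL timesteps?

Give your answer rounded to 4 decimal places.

Step 0: x=[5.0000 6.0000 14.0000] v=[0.0000 0.0000 0.0000]
Step 1: x=[2.0000 13.0000 10.0000] v=[-6.0000 14.0000 -8.0000]
Step 2: x=[6.0000 6.0000 13.0000] v=[8.0000 -14.0000 6.0000]
Step 3: x=[6.0000 6.0000 13.0000] v=[0.0000 0.0000 0.0000]
Step 4: x=[2.0000 13.0000 10.0000] v=[-8.0000 14.0000 -6.0000]
Step 5: x=[5.0000 6.0000 14.0000] v=[6.0000 -14.0000 8.0000]
Step 6: x=[5.0000 6.0000 14.0000] v=[0.0000 0.0000 0.0000]
Max displacement = 5.0000

Answer: 5.0000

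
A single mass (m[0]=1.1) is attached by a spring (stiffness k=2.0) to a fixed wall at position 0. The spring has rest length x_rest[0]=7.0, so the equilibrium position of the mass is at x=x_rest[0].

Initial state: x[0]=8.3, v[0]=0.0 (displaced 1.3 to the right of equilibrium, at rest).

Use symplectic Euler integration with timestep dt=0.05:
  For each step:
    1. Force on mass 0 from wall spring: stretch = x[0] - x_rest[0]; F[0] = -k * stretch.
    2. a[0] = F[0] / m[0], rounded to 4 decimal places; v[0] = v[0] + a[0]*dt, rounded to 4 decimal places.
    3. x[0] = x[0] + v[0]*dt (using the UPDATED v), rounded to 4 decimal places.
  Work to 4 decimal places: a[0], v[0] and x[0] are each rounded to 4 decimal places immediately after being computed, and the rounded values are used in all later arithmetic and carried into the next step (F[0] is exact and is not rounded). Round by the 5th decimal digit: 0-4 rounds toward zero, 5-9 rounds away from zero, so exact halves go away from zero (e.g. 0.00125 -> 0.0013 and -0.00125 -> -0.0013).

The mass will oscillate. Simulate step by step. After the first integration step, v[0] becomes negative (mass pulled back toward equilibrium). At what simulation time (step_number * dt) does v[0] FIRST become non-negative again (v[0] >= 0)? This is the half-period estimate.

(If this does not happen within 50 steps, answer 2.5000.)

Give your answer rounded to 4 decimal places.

Answer: 2.3500

Derivation:
Step 0: x=[8.3000] v=[0.0000]
Step 1: x=[8.2941] v=[-0.1182]
Step 2: x=[8.2823] v=[-0.2358]
Step 3: x=[8.2647] v=[-0.3524]
Step 4: x=[8.2413] v=[-0.4674]
Step 5: x=[8.2123] v=[-0.5802]
Step 6: x=[8.1778] v=[-0.6904]
Step 7: x=[8.1379] v=[-0.7975]
Step 8: x=[8.0929] v=[-0.9009]
Step 9: x=[8.0429] v=[-1.0003]
Step 10: x=[7.9881] v=[-1.0951]
Step 11: x=[7.9289] v=[-1.1849]
Step 12: x=[7.8654] v=[-1.2693]
Step 13: x=[7.7980] v=[-1.3480]
Step 14: x=[7.7270] v=[-1.4205]
Step 15: x=[7.6527] v=[-1.4866]
Step 16: x=[7.5754] v=[-1.5459]
Step 17: x=[7.4955] v=[-1.5982]
Step 18: x=[7.4133] v=[-1.6432]
Step 19: x=[7.3293] v=[-1.6808]
Step 20: x=[7.2438] v=[-1.7107]
Step 21: x=[7.1572] v=[-1.7329]
Step 22: x=[7.0698] v=[-1.7472]
Step 23: x=[6.9821] v=[-1.7535]
Step 24: x=[6.8945] v=[-1.7519]
Step 25: x=[6.8074] v=[-1.7423]
Step 26: x=[6.7212] v=[-1.7248]
Step 27: x=[6.6362] v=[-1.6995]
Step 28: x=[6.5529] v=[-1.6664]
Step 29: x=[6.4716] v=[-1.6258]
Step 30: x=[6.3927] v=[-1.5778]
Step 31: x=[6.3166] v=[-1.5226]
Step 32: x=[6.2436] v=[-1.4605]
Step 33: x=[6.1740] v=[-1.3917]
Step 34: x=[6.1082] v=[-1.3166]
Step 35: x=[6.0464] v=[-1.2355]
Step 36: x=[5.9890] v=[-1.1488]
Step 37: x=[5.9362] v=[-1.0569]
Step 38: x=[5.8882] v=[-0.9602]
Step 39: x=[5.8452] v=[-0.8591]
Step 40: x=[5.8075] v=[-0.7541]
Step 41: x=[5.7752] v=[-0.6457]
Step 42: x=[5.7485] v=[-0.5344]
Step 43: x=[5.7275] v=[-0.4206]
Step 44: x=[5.7123] v=[-0.3049]
Step 45: x=[5.7029] v=[-0.1878]
Step 46: x=[5.6994] v=[-0.0699]
Step 47: x=[5.7018] v=[0.0483]
First v>=0 after going negative at step 47, time=2.3500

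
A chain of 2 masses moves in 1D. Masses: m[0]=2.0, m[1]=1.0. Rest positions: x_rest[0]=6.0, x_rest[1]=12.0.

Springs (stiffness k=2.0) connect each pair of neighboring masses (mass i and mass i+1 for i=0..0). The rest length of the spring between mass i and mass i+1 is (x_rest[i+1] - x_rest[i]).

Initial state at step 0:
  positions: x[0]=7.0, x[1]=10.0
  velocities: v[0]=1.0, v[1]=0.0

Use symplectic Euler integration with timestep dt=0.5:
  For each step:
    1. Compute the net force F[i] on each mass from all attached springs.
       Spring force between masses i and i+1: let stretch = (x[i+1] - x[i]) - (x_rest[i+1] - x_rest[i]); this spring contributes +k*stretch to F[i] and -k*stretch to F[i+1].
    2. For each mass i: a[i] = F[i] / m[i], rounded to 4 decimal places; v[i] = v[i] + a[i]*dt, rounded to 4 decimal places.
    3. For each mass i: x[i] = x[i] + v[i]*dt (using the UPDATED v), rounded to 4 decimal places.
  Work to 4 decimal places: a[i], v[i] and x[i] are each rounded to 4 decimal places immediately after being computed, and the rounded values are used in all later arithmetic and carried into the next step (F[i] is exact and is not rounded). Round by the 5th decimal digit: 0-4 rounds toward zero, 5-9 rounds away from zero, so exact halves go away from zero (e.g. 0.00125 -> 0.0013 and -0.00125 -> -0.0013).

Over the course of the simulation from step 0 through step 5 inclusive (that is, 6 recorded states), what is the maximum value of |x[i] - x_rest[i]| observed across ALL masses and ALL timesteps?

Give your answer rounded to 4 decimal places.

Step 0: x=[7.0000 10.0000] v=[1.0000 0.0000]
Step 1: x=[6.7500 11.5000] v=[-0.5000 3.0000]
Step 2: x=[6.1875 13.6250] v=[-1.1250 4.2500]
Step 3: x=[5.9844 15.0313] v=[-0.4063 2.8125]
Step 4: x=[6.5430 14.9141] v=[1.1172 -0.2344]
Step 5: x=[7.6944 13.6114] v=[2.3028 -2.6055]
Max displacement = 3.0313

Answer: 3.0313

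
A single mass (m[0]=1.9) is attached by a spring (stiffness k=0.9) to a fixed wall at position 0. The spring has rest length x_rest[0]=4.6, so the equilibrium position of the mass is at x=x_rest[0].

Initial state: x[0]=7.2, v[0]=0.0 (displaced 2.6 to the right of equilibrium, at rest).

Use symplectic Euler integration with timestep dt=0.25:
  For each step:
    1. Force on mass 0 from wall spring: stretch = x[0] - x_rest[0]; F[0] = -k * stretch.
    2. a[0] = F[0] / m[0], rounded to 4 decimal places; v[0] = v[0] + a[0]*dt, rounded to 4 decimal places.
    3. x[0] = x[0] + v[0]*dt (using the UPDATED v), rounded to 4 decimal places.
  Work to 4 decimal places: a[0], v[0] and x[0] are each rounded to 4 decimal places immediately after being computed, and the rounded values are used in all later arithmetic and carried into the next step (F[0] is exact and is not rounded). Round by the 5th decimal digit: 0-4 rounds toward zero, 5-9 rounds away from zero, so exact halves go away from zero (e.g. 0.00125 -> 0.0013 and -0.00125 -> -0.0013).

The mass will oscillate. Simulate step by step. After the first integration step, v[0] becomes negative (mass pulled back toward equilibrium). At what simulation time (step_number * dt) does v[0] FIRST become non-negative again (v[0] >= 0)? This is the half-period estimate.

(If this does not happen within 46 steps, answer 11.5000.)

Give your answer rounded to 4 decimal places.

Answer: 4.7500

Derivation:
Step 0: x=[7.2000] v=[0.0000]
Step 1: x=[7.1230] v=[-0.3079]
Step 2: x=[6.9713] v=[-0.6067]
Step 3: x=[6.7494] v=[-0.8875]
Step 4: x=[6.4639] v=[-1.1420]
Step 5: x=[6.1232] v=[-1.3627]
Step 6: x=[5.7374] v=[-1.5431]
Step 7: x=[5.3180] v=[-1.6778]
Step 8: x=[4.8773] v=[-1.7628]
Step 9: x=[4.4284] v=[-1.7957]
Step 10: x=[3.9846] v=[-1.7754]
Step 11: x=[3.5590] v=[-1.7025]
Step 12: x=[3.1642] v=[-1.5792]
Step 13: x=[2.8119] v=[-1.4092]
Step 14: x=[2.5125] v=[-1.1975]
Step 15: x=[2.2749] v=[-0.9503]
Step 16: x=[2.1062] v=[-0.6750]
Step 17: x=[2.0113] v=[-0.3797]
Step 18: x=[1.9930] v=[-0.0732]
Step 19: x=[2.0519] v=[0.2355]
First v>=0 after going negative at step 19, time=4.7500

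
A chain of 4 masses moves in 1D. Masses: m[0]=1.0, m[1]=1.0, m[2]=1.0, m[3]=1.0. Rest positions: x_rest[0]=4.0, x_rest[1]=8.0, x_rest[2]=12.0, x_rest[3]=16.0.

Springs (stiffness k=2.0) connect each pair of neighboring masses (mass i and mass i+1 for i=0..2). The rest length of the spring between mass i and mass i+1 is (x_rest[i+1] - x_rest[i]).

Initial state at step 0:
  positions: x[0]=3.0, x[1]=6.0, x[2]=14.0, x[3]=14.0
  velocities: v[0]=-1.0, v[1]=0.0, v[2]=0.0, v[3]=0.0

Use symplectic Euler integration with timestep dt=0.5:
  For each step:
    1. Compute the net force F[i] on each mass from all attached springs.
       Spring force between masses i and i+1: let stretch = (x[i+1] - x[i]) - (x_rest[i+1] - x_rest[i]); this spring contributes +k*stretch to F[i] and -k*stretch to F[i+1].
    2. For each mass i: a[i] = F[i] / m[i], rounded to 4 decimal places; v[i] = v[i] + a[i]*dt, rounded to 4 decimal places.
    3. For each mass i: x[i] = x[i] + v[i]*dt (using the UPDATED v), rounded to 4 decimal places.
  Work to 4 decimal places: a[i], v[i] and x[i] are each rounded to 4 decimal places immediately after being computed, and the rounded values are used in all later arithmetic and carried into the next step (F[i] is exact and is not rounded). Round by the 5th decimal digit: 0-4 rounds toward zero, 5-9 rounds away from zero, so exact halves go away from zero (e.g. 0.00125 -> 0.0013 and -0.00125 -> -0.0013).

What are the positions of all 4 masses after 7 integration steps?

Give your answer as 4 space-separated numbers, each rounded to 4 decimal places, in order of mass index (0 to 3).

Step 0: x=[3.0000 6.0000 14.0000 14.0000] v=[-1.0000 0.0000 0.0000 0.0000]
Step 1: x=[2.0000 8.5000 10.0000 16.0000] v=[-2.0000 5.0000 -8.0000 4.0000]
Step 2: x=[2.2500 8.5000 8.2500 17.0000] v=[0.5000 0.0000 -3.5000 2.0000]
Step 3: x=[3.6250 5.2500 11.0000 15.6250] v=[2.7500 -6.5000 5.5000 -2.7500]
Step 4: x=[3.8125 4.0625 13.1875 13.9375] v=[0.3750 -2.3750 4.3750 -3.3750]
Step 5: x=[2.1250 7.3125 11.1875 13.8750] v=[-3.3750 6.5000 -4.0000 -0.1250]
Step 6: x=[1.0313 9.9063 8.5938 14.4688] v=[-2.1875 5.1875 -5.1875 1.1875]
Step 7: x=[2.3751 7.4063 9.5938 14.1251] v=[2.6875 -5.0000 2.0000 -0.6875]

Answer: 2.3751 7.4063 9.5938 14.1251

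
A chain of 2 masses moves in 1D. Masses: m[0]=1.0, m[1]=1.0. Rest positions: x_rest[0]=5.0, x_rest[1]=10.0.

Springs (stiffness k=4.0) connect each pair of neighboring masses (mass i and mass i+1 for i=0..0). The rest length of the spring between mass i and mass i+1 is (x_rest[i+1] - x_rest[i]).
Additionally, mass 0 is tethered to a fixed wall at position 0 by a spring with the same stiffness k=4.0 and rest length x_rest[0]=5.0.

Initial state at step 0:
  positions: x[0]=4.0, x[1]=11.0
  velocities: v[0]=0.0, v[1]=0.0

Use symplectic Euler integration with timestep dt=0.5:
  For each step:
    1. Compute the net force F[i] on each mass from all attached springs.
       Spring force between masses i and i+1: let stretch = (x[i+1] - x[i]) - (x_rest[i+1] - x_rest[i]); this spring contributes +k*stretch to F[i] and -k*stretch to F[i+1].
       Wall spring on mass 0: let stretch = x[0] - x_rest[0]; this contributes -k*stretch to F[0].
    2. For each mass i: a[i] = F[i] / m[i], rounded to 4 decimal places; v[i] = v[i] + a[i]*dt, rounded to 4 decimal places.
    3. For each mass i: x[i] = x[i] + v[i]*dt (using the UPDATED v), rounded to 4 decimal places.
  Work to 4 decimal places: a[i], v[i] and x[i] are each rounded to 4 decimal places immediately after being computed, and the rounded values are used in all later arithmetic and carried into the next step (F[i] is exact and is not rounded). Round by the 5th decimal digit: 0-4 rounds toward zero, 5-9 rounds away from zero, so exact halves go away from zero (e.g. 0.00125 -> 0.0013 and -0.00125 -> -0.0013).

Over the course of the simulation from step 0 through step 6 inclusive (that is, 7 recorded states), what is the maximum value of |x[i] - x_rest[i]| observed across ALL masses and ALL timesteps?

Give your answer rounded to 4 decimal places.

Step 0: x=[4.0000 11.0000] v=[0.0000 0.0000]
Step 1: x=[7.0000 9.0000] v=[6.0000 -4.0000]
Step 2: x=[5.0000 10.0000] v=[-4.0000 2.0000]
Step 3: x=[3.0000 11.0000] v=[-4.0000 2.0000]
Step 4: x=[6.0000 9.0000] v=[6.0000 -4.0000]
Step 5: x=[6.0000 9.0000] v=[0.0000 0.0000]
Step 6: x=[3.0000 11.0000] v=[-6.0000 4.0000]
Max displacement = 2.0000

Answer: 2.0000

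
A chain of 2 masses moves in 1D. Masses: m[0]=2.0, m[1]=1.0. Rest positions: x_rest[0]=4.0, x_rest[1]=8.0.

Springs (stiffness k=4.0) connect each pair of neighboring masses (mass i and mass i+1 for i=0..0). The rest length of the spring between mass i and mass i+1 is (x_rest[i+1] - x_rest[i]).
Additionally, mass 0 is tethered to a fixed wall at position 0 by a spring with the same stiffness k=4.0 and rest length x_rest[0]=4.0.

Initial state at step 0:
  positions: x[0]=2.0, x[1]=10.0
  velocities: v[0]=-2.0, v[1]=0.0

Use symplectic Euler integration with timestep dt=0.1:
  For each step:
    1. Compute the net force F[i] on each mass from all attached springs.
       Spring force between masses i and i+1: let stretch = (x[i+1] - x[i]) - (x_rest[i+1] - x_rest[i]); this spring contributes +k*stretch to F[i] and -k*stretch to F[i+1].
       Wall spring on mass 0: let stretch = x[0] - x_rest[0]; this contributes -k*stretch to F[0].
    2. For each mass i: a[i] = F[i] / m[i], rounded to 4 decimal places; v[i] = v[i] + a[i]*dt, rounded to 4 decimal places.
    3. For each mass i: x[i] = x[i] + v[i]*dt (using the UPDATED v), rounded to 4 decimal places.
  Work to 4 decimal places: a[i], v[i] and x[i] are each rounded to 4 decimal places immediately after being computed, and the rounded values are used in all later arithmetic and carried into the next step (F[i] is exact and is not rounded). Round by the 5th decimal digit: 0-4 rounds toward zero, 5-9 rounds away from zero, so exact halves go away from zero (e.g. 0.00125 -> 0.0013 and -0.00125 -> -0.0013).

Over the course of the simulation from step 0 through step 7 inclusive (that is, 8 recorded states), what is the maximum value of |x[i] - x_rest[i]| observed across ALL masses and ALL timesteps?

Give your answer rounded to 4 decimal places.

Step 0: x=[2.0000 10.0000] v=[-2.0000 0.0000]
Step 1: x=[1.9200 9.8400] v=[-0.8000 -1.6000]
Step 2: x=[1.9600 9.5232] v=[0.4000 -3.1680]
Step 3: x=[2.1121 9.0639] v=[1.5206 -4.5933]
Step 4: x=[2.3610 8.4865] v=[2.4885 -5.7740]
Step 5: x=[2.6851 7.8241] v=[3.2414 -6.6242]
Step 6: x=[3.0583 7.1161] v=[3.7322 -7.0798]
Step 7: x=[3.4515 6.4058] v=[3.9321 -7.1029]
Max displacement = 2.0800

Answer: 2.0800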